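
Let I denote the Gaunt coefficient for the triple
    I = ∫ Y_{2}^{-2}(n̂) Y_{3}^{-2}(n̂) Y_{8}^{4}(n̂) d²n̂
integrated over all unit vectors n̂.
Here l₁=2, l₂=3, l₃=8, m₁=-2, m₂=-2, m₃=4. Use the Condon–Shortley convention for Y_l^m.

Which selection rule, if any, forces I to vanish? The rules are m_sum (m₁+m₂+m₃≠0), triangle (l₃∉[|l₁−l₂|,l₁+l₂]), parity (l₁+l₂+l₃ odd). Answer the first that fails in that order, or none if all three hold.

azimuthal sum: -2 − 2 + 4 = 0  ✓
1 ≤ 8 ≤ 5 (triangle on l)  ✗
L = 2 + 3 + 8 = 13 (odd)

triangle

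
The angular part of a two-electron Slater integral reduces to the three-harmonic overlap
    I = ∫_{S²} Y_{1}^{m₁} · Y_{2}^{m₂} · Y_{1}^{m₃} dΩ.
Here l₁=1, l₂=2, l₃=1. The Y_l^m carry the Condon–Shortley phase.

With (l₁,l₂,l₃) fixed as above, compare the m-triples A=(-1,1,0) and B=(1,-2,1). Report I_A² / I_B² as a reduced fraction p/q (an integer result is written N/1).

1/2

Shared (l₁,l₂,l₃)=(1,2,1): N and (l;000)² cancel in I_A²/I_B².
A: Δ = 2!·0!·2!/5! = 1/30; Racah Σ t=2..2: t=2:+1/2 = 1/2; ⇒ 3j(1 2 1; -1 1 0)² = 1/10, sgn -1
B: Δ = 2!·0!·2!/5! = 1/30; Racah Σ t=0..0: t=0:+1/4 = 1/4; ⇒ 3j(1 2 1; 1 -2 1)² = 1/5, sgn +1
I_A²/I_B² = (1/10)/(1/5) = 1/2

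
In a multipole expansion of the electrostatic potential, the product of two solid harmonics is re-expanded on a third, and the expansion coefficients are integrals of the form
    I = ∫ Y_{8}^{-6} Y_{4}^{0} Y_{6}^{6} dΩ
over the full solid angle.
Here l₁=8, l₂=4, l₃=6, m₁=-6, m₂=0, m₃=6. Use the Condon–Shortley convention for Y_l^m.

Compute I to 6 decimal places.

-0.171490

m-sum 0 ✓  L=18 even ✓  4≤6≤12 ✓
Π(2lᵢ+1) = 17×9×13 = 1989
triangle coeff Δ(8,4,6) = 1/23279256
Σ_t [2,4]: t=2:+1/1658880 t=3:−1/518400 t=4:+1/1658880 = -1/1382400
(3j)²=504/46189 [(8 4 6; 0 0 0)], sign=-1
Σ_t [4,4]: t=4:+1/348364800 = 1/348364800
(3j)²=11/646 [(8 4 6; -6 0 6)], sign=+1
⇒ 4πI² = 2268/6137
I = (-1)√(2268/6137/(4π)) = -0.17148989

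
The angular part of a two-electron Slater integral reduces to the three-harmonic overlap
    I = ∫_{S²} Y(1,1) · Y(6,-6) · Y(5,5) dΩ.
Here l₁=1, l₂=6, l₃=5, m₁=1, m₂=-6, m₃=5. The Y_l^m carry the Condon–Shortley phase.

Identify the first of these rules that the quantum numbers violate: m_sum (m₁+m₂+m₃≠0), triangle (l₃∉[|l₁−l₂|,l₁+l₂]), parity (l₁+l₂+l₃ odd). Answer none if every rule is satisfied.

m₁+m₂+m₃ = 1 − 6 + 5 = 0  ✓
triangle: |1−6|=5 ≤ l₃=5 ≤ 1+6=7  ✓
parity: l₁+l₂+l₃ = 12 is even  ✓

none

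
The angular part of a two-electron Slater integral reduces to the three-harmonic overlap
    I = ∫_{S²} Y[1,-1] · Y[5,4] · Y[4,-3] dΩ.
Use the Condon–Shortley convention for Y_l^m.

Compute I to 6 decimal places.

m-sum 0 ✓  L=10 even ✓  4≤4≤6 ✓
Π(2lᵢ+1) = 3×11×9 = 297
triangle coeff Δ(1,5,4) = 1/495
Σ_t [1,1]: t=1:−1/576 = -1/576
(3j)²=5/99 [(1 5 4; 0 0 0)], sign=-1
Σ_t [2,2]: t=2:+1/10080 = 1/10080
(3j)²=4/55 [(1 5 4; -1 4 -3)], sign=-1
⇒ 4πI² = 12/11
I = (+1)√(12/11/(4π)) = 0.29463840

0.294638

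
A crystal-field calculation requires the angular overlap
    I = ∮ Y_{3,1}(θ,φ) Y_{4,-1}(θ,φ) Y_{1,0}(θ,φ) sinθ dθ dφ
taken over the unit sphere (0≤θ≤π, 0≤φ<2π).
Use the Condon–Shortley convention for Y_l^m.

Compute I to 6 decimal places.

m-sum 0 ✓  L=8 even ✓  1≤1≤7 ✓
Π(2lᵢ+1) = 7×9×3 = 189
triangle coeff Δ(3,4,1) = 1/252
Σ_t [3,3]: t=3:−1/36 = -1/36
(3j)²=4/63 [(3 4 1; 0 0 0)], sign=+1
Σ_t [2,2]: t=2:+1/48 = 1/48
(3j)²=5/84 [(3 4 1; 1 -1 0)], sign=-1
⇒ 4πI² = 5/7
I = (-1)√(5/7/(4π)) = -0.23841361

-0.238414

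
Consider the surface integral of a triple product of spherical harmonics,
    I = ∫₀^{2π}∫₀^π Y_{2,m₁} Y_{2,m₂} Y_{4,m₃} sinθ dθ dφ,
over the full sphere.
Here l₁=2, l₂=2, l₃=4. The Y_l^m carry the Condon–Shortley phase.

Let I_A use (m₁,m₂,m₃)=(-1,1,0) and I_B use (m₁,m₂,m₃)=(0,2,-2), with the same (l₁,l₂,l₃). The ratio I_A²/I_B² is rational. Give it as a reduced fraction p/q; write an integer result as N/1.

Same 2,2,4: normalisation and zero-m 3j drop out of the ratio.
A: Δ: 0! 4! 4! / 9! → 1/630; sum: t=0:+1/36 = 1/36; 3j²(2 2 4; -1 1 0) = Δ·Π!·Σ² = 8/315  (sign +1)
B: Δ: 0! 4! 4! / 9! → 1/630; sum: t=0:+1/96 = 1/96; 3j²(2 2 4; 0 2 -2) = Δ·Π!·Σ² = 1/42  (sign +1)
I_A²/I_B² = (8/315)/(1/42) = 16/15

16/15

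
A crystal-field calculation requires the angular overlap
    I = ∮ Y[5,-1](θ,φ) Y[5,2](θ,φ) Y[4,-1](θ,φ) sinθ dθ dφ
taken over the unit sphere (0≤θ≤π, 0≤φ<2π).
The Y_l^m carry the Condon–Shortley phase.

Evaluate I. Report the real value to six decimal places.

0.128377

Rules hold: Σm=0, L=14 even, 0≤4≤10.
N = 11·11·9 = 1089
Δ = 6!·4!·4!/15! = 1/3153150
Racah Σ t=1..5: t=1:−1/69120 t=2:+1/1728 t=3:−1/576 t=4:+1/1728 t=5:−1/69120 = -7/11520
⇒ 3j(5 5 4; 0 0 0)² = 2/143, sgn -1
Racah Σ t=3..6: t=3:−1/5184 t=4:+1/1152 t=5:−1/2880 t=6:+1/103680 = 7/20736
⇒ 3j(5 5 4; -1 2 -1)² = 35/2574, sgn -1
4πI² = N·(3j₀)²·(3jₘ)² = 35/169
I = +1·√(0.207101/4π) = 0.12837656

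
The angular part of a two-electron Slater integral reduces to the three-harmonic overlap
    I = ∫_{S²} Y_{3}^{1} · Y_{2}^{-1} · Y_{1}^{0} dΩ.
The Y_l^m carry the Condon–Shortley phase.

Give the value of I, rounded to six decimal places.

-0.233597

m-sum 0 ✓  L=6 even ✓  1≤1≤5 ✓
Π(2lᵢ+1) = 7×5×3 = 105
triangle coeff Δ(3,2,1) = 1/105
Σ_t [2,2]: t=2:+1/4 = 1/4
(3j)²=3/35 [(3 2 1; 0 0 0)], sign=-1
Σ_t [1,1]: t=1:−1/6 = -1/6
(3j)²=8/105 [(3 2 1; 1 -1 0)], sign=+1
⇒ 4πI² = 24/35
I = (-1)√(24/35/(4π)) = -0.23359668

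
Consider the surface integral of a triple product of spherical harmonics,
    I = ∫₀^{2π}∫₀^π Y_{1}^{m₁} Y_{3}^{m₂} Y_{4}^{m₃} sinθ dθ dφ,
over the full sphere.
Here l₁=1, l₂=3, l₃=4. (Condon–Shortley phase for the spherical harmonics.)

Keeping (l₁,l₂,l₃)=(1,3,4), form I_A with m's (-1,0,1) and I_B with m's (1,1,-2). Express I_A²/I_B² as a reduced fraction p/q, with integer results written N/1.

Same 1,3,4: normalisation and zero-m 3j drop out of the ratio.
A: Δ: 0! 2! 6! / 9! → 1/252; sum: t=0:+1/72 = 1/72; 3j²(1 3 4; -1 0 1) = Δ·Π!·Σ² = 5/126  (sign -1)
B: Δ: 0! 2! 6! / 9! → 1/252; sum: t=0:+1/96 = 1/96; 3j²(1 3 4; 1 1 -2) = Δ·Π!·Σ² = 5/84  (sign +1)
I_A²/I_B² = (5/126)/(5/84) = 2/3

2/3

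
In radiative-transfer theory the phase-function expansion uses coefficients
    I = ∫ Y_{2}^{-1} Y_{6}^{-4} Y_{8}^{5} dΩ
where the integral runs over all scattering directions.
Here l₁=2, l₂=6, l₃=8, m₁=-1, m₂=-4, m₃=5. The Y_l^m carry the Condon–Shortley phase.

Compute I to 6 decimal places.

-0.248575

m-sum 0 ✓  L=16 even ✓  4≤8≤8 ✓
Π(2lᵢ+1) = 5×13×17 = 1105
triangle coeff Δ(2,6,8) = 1/30940
Σ_t [0,0]: t=0:+1/2073600 = 1/2073600
(3j)²=28/1105 [(2 6 8; 0 0 0)], sign=+1
Σ_t [0,0]: t=0:+1/43545600 = 1/43545600
(3j)²=33/1190 [(2 6 8; -1 -4 5)], sign=-1
⇒ 4πI² = 66/85
I = (-1)√(66/85/(4π)) = -0.24857507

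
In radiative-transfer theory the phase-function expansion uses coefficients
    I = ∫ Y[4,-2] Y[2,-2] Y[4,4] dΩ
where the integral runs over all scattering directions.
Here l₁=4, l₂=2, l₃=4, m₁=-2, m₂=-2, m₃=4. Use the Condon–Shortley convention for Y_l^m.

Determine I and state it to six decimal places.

Rules hold: Σm=0, L=10 even, 2≤4≤6.
N = 9·5·9 = 405
Δ = 2!·6!·2!/11! = 1/13860
Racah Σ t=0..2: t=0:+1/192 t=1:−1/36 t=2:+1/192 = -5/288
⇒ 3j(4 2 4; 0 0 0)² = 20/693, sgn -1
Racah Σ t=0..0: t=0:+1/2880 = 1/2880
⇒ 3j(4 2 4; -2 -2 4)² = 2/165, sgn +1
4πI² = N·(3j₀)²·(3jₘ)² = 120/847
I = -1·√(0.141677/4π) = -0.10618031

-0.106180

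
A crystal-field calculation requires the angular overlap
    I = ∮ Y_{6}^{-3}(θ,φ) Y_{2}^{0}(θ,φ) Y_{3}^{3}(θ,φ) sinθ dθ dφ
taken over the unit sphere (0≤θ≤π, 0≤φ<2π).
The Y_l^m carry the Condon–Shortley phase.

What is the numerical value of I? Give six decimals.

0.000000

|6−2|≤3≤6+2 violated ⇒ I = 0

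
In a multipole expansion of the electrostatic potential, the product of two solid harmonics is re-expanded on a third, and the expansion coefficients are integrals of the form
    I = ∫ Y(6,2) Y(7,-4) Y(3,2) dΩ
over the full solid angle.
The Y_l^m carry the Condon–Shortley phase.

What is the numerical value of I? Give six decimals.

0.049256

Checks pass: Σm=0; 16 even; l₃=3∈[1,13].
(2·6+1)(2·7+1)(2·3+1) = 1365
Δ: 10! 2! 4! / 17! → 1/2042040
sum: t=4:+1/207360 t=5:−1/57600 t=6:+1/207360 = -1/129600
3j²(6 7 3; 0 0 0) = Δ·Π!·Σ² = 168/12155  (sign +1)
sum: t=2:+1/967680 t=3:−1/725760 = -1/2903040
3j²(6 7 3; 2 -4 2) = Δ·Π!·Σ² = 5/3094  (sign +1)
combine: 4πI² = 1365·168/12155·5/3094 = 1260/41327
take √, sign +1: I = 0.04925648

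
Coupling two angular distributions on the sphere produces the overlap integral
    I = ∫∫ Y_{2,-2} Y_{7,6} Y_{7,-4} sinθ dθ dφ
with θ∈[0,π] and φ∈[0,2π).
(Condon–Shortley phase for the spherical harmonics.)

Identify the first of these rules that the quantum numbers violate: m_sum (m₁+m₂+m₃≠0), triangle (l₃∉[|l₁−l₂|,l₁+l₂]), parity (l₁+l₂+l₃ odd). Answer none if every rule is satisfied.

Σmᵢ = 0  ✓
l₃∈[|l₁−l₂|,l₁+l₂]=[5,9], have l₃=7  ✓
Σlᵢ = 16 ⇒ even  ✓

none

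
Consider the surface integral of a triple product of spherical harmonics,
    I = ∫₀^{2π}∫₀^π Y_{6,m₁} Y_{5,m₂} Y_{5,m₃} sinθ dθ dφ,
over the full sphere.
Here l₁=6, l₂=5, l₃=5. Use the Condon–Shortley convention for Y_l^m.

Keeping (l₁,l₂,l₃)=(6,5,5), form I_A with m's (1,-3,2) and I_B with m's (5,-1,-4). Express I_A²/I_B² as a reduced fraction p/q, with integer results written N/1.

l's match ⇒ only the (l;m) 3-j factors differ between A and B.
A: triangle coeff Δ(6,5,5) = 1/28588560; Σ_t [0,2]: t=0:+1/345600 t=1:−1/34560 t=2:+1/41472 = -1/518400; (3j)²=7/36465 [(6 5 5; 1 -3 2)], sign=+1
B: triangle coeff Δ(6,5,5) = 1/28588560; Σ_t [0,1]: t=0:+1/2073600 t=1:−1/518400 = -1/691200; (3j)²=81/4420 [(6 5 5; 5 -1 -4)], sign=+1
I_A²/I_B² = (7/36465)/(81/4420) = 28/2673

28/2673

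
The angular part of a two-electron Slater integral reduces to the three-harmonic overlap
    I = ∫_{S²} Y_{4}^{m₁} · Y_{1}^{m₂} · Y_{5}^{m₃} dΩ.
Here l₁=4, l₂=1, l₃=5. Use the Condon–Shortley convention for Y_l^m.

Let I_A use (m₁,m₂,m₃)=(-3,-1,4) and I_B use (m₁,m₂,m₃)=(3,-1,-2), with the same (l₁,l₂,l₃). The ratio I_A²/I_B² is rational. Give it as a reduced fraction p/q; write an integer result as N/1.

12/1

Shared (l₁,l₂,l₃)=(4,1,5): N and (l;000)² cancel in I_A²/I_B².
A: Δ = 0!·8!·2!/11! = 1/495; Racah Σ t=0..0: t=0:+1/10080 = 1/10080; ⇒ 3j(4 1 5; -3 -1 4)² = 4/55, sgn -1
B: Δ = 0!·8!·2!/11! = 1/495; Racah Σ t=0..0: t=0:+1/10080 = 1/10080; ⇒ 3j(4 1 5; 3 -1 -2)² = 1/165, sgn -1
I_A²/I_B² = (4/55)/(1/165) = 12/1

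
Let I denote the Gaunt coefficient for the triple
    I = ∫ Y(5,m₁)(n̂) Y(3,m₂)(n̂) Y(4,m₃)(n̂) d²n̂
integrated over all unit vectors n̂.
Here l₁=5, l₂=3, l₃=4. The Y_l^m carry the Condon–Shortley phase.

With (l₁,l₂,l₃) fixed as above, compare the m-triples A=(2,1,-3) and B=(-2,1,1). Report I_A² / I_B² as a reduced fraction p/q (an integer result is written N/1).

l's match ⇒ only the (l;m) 3-j factors differ between A and B.
A: triangle coeff Δ(5,3,4) = 1/180180; Σ_t [2,3]: t=2:+1/960 t=3:−1/4320 = 7/8640; (3j)²=343/12870 [(5 3 4; 2 1 -3)], sign=-1
B: triangle coeff Δ(5,3,4) = 1/180180; Σ_t [2,4]: t=2:+1/960 t=3:−1/288 t=4:+1/1728 = -1/540; (3j)²=128/6435 [(5 3 4; -2 1 1)], sign=+1
I_A²/I_B² = (343/12870)/(128/6435) = 343/256

343/256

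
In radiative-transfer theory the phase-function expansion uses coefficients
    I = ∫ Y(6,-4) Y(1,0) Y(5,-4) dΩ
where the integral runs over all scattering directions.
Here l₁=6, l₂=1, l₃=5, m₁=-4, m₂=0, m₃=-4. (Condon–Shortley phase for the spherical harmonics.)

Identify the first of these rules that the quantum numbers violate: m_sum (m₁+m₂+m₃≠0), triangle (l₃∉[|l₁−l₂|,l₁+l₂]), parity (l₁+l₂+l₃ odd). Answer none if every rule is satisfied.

m_sum

Σmᵢ = -8  ✗
l₃∈[|l₁−l₂|,l₁+l₂]=[5,7], have l₃=5
Σlᵢ = 12 ⇒ even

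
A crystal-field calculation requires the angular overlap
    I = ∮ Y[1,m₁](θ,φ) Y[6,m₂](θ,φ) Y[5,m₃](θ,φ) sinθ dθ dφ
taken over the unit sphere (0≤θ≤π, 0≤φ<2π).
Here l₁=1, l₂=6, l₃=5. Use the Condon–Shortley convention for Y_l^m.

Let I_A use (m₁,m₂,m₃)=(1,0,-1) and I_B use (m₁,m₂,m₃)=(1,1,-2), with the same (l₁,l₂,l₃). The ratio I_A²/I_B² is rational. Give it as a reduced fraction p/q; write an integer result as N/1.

l's match ⇒ only the (l;m) 3-j factors differ between A and B.
A: triangle coeff Δ(1,6,5) = 1/858; Σ_t [0,0]: t=0:+1/34560 = 1/34560; (3j)²=5/286 [(1 6 5; 1 0 -1)], sign=+1
B: triangle coeff Δ(1,6,5) = 1/858; Σ_t [0,0]: t=0:+1/60480 = 1/60480; (3j)²=5/429 [(1 6 5; 1 1 -2)], sign=-1
I_A²/I_B² = (5/286)/(5/429) = 3/2

3/2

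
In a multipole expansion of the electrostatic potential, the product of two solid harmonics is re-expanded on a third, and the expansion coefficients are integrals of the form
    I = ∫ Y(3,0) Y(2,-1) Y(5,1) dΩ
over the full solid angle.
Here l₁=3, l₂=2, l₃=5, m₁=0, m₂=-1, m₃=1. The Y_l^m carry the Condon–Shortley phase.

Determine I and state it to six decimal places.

-0.214318

m-sum 0 ✓  L=10 even ✓  1≤5≤5 ✓
Π(2lᵢ+1) = 7×5×11 = 385
triangle coeff Δ(3,2,5) = 1/2310
Σ_t [0,0]: t=0:+1/144 = 1/144
(3j)²=10/231 [(3 2 5; 0 0 0)], sign=-1
Σ_t [0,0]: t=0:+1/216 = 1/216
(3j)²=8/231 [(3 2 5; 0 -1 1)], sign=+1
⇒ 4πI² = 400/693
I = (-1)√(400/693/(4π)) = -0.21431790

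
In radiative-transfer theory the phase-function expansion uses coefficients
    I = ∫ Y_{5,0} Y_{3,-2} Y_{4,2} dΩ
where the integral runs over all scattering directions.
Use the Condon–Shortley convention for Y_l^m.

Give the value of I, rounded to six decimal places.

-0.171327

Checks pass: Σm=0; 12 even; l₃=4∈[2,8].
(2·5+1)(2·3+1)(2·4+1) = 693
Δ: 4! 6! 2! / 13! → 1/180180
sum: t=1:−1/576 t=2:+1/144 t=3:−1/576 = 1/288
3j²(5 3 4; 0 0 0) = Δ·Π!·Σ² = 20/1001  (sign +1)
sum: t=0:+1/2880 t=1:−1/576 = -1/720
3j²(5 3 4; 0 -2 2) = Δ·Π!·Σ² = 80/3003  (sign -1)
combine: 4πI² = 693·20/1001·80/3003 = 4800/13013
take √, sign -1: I = -0.17132746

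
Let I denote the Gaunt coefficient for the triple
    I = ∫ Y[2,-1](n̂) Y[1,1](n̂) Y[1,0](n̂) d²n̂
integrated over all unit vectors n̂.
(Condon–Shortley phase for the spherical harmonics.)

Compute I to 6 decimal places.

-0.218510

Rules hold: Σm=0, L=4 even, 1≤1≤3.
N = 5·3·3 = 45
Δ = 2!·2!·0!/5! = 1/30
Racah Σ t=1..1: t=1:−1/1 = -1/1
⇒ 3j(2 1 1; 0 0 0)² = 2/15, sgn +1
Racah Σ t=2..2: t=2:+1/2 = 1/2
⇒ 3j(2 1 1; -1 1 0)² = 1/10, sgn -1
4πI² = N·(3j₀)²·(3jₘ)² = 3/5
I = -1·√(0.6/4π) = -0.21850969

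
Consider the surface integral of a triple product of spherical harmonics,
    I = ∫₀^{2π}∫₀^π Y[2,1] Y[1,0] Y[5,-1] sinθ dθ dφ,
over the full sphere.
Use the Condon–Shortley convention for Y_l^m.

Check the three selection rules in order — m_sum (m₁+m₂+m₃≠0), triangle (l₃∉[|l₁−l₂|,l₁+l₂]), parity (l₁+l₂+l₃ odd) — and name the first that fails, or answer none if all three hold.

triangle

azimuthal sum: 1 + 0 − 1 = 0  ✓
1 ≤ 5 ≤ 3 (triangle on l)  ✗
L = 2 + 1 + 5 = 8 (even)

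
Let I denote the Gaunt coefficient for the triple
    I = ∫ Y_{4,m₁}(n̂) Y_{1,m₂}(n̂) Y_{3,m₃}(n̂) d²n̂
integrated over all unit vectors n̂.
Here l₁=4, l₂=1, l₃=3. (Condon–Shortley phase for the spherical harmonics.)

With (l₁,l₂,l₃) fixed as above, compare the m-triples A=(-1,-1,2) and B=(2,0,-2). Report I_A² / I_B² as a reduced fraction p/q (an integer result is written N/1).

1/4

Same 4,1,3: normalisation and zero-m 3j drop out of the ratio.
A: Δ: 2! 6! 0! / 9! → 1/252; sum: t=0:+1/240 = 1/240; 3j²(4 1 3; -1 -1 2) = Δ·Π!·Σ² = 1/84  (sign -1)
B: Δ: 2! 6! 0! / 9! → 1/252; sum: t=1:−1/120 = -1/120; 3j²(4 1 3; 2 0 -2) = Δ·Π!·Σ² = 1/21  (sign +1)
I_A²/I_B² = (1/84)/(1/21) = 1/4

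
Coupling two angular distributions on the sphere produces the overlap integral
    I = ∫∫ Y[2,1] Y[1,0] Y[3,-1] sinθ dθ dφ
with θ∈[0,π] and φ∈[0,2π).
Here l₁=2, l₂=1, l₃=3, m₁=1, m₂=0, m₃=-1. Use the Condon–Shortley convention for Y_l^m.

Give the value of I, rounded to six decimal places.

Checks pass: Σm=0; 6 even; l₃=3∈[1,3].
(2·2+1)(2·1+1)(2·3+1) = 105
Δ: 0! 4! 2! / 7! → 1/105
sum: t=0:+1/4 = 1/4
3j²(2 1 3; 0 0 0) = Δ·Π!·Σ² = 3/35  (sign -1)
sum: t=0:+1/6 = 1/6
3j²(2 1 3; 1 0 -1) = Δ·Π!·Σ² = 8/105  (sign +1)
combine: 4πI² = 105·3/35·8/105 = 24/35
take √, sign -1: I = -0.23359668

-0.233597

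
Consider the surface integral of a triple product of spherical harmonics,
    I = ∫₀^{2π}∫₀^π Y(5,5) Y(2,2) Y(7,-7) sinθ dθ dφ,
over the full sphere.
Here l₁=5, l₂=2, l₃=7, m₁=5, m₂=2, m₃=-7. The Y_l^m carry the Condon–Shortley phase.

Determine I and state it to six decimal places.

-0.358536

m-sum 0 ✓  L=14 even ✓  3≤7≤7 ✓
Π(2lᵢ+1) = 11×5×15 = 825
triangle coeff Δ(5,2,7) = 1/15015
Σ_t [0,0]: t=0:+1/57600 = 1/57600
(3j)²=21/715 [(5 2 7; 0 0 0)], sign=-1
Σ_t [0,0]: t=0:+1/87091200 = 1/87091200
(3j)²=1/15 [(5 2 7; 5 2 -7)], sign=+1
⇒ 4πI² = 21/13
I = (-1)√(21/13/(4π)) = -0.35853622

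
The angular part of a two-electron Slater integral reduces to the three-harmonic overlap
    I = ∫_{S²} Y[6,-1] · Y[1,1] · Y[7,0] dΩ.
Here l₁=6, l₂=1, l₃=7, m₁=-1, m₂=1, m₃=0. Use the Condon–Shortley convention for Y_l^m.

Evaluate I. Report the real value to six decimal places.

0.160342

m-sum 0 ✓  L=14 even ✓  5≤7≤7 ✓
Π(2lᵢ+1) = 13×3×15 = 585
triangle coeff Δ(6,1,7) = 1/1365
Σ_t [0,0]: t=0:+1/518400 = 1/518400
(3j)²=7/195 [(6 1 7; 0 0 0)], sign=-1
Σ_t [0,0]: t=0:+1/1209600 = 1/1209600
(3j)²=1/65 [(6 1 7; -1 1 0)], sign=-1
⇒ 4πI² = 21/65
I = (+1)√(21/65/(4π)) = 0.16034227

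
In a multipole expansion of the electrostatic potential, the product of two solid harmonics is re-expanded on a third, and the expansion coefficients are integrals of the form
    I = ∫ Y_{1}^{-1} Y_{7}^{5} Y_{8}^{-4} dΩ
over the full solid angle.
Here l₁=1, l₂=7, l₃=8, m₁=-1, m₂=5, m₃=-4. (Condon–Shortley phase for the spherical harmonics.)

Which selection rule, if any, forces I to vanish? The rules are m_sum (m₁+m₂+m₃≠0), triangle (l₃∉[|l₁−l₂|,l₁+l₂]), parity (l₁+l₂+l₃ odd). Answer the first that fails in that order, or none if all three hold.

m₁+m₂+m₃ = -1 + 5 − 4 = 0  ✓
triangle: |1−7|=6 ≤ l₃=8 ≤ 1+7=8  ✓
parity: l₁+l₂+l₃ = 16 is even  ✓

none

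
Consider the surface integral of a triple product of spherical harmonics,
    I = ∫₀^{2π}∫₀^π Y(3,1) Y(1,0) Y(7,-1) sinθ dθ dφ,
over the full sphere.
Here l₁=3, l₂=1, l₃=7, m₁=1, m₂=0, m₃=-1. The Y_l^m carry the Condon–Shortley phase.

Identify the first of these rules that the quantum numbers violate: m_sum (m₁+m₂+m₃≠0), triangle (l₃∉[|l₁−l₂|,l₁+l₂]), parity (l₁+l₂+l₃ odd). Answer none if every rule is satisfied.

Σmᵢ = 0  ✓
l₃∈[|l₁−l₂|,l₁+l₂]=[2,4], have l₃=7  ✗
Σlᵢ = 11 ⇒ odd

triangle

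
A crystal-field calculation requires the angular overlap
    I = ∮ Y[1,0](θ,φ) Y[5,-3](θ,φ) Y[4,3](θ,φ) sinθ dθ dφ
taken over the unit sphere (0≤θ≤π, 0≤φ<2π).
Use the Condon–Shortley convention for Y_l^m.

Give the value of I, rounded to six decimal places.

-0.196426

Rules hold: Σm=0, L=10 even, 4≤4≤6.
N = 3·11·9 = 297
Δ = 2!·0!·8!/11! = 1/495
Racah Σ t=1..1: t=1:−1/576 = -1/576
⇒ 3j(1 5 4; 0 0 0)² = 5/99, sgn -1
Racah Σ t=1..1: t=1:−1/5040 = -1/5040
⇒ 3j(1 5 4; 0 -3 3)² = 16/495, sgn +1
4πI² = N·(3j₀)²·(3jₘ)² = 16/33
I = -1·√(0.484848/4π) = -0.19642560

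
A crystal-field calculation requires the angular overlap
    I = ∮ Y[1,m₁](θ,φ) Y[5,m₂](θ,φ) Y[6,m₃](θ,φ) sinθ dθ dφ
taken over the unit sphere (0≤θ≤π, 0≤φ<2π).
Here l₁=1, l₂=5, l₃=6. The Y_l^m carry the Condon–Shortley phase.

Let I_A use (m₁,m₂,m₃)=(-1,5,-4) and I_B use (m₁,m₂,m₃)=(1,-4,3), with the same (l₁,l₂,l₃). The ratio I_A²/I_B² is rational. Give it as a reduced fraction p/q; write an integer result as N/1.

Same 1,5,6: normalisation and zero-m 3j drop out of the ratio.
A: Δ: 0! 2! 10! / 13! → 1/858; sum: t=0:+1/7257600 = 1/7257600; 3j²(1 5 6; -1 5 -4) = Δ·Π!·Σ² = 1/858  (sign +1)
B: Δ: 0! 2! 10! / 13! → 1/858; sum: t=0:+1/725760 = 1/725760; 3j²(1 5 6; 1 -4 3) = Δ·Π!·Σ² = 1/286  (sign -1)
I_A²/I_B² = (1/858)/(1/286) = 1/3

1/3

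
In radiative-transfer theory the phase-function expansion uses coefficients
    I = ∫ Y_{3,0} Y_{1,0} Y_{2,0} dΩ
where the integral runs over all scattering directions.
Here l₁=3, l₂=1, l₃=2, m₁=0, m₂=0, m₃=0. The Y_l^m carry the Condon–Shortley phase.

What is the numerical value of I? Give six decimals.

Rules hold: Σm=0, L=6 even, 2≤2≤4.
N = 7·3·5 = 105
Δ = 2!·4!·0!/7! = 1/105
Racah Σ t=1..1: t=1:−1/4 = -1/4
⇒ 3j(3 1 2; 0 0 0)² = 3/35, sgn -1
(m-triple is (0,0,0) — same symbol as above.)
4πI² = N·(3j₀)²·(3jₘ)² = 27/35
I = +1·√(0.771429/4π) = 0.24776670

0.247767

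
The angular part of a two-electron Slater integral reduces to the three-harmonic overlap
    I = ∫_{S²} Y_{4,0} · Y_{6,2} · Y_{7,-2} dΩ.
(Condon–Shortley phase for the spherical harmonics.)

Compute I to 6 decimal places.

0.000000

L=17 odd ⇒ parity kills the (l;000) factor ⇒ I = 0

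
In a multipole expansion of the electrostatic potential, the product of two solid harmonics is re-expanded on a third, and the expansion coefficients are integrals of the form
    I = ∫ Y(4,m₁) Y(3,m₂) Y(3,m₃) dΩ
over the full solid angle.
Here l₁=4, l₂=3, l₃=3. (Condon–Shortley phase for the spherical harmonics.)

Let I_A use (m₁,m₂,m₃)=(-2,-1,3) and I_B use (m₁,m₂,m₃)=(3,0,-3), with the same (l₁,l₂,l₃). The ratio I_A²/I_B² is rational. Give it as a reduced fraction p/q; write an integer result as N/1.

6/7

Shared (l₁,l₂,l₃)=(4,3,3): N and (l;000)² cancel in I_A²/I_B².
A: Δ = 4!·4!·2!/11! = 1/34650; Racah Σ t=2..2: t=2:+1/192 = 1/192; ⇒ 3j(4 3 3; -2 -1 3)² = 3/77, sgn +1
B: Δ = 4!·4!·2!/11! = 1/34650; Racah Σ t=1..1: t=1:−1/288 = -1/288; ⇒ 3j(4 3 3; 3 0 -3)² = 1/22, sgn -1
I_A²/I_B² = (3/77)/(1/22) = 6/7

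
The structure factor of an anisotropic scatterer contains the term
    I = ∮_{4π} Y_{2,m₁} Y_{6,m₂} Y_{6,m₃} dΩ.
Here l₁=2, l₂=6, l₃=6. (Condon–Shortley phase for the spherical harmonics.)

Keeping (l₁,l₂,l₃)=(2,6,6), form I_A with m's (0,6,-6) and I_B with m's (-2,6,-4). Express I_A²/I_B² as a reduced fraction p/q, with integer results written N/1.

11/1

l's match ⇒ only the (l;m) 3-j factors differ between A and B.
A: triangle coeff Δ(2,6,6) = 1/90090; Σ_t [2,2]: t=2:+1/14515200 = 1/14515200; (3j)²=22/455 [(2 6 6; 0 6 -6)], sign=+1
B: triangle coeff Δ(2,6,6) = 1/90090; Σ_t [2,2]: t=2:+1/14515200 = 1/14515200; (3j)²=2/455 [(2 6 6; -2 6 -4)], sign=+1
I_A²/I_B² = (22/455)/(2/455) = 11/1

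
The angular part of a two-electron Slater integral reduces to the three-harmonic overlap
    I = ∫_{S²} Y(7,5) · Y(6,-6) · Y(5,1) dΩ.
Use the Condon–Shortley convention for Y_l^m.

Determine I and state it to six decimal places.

-0.180759

m-sum 0 ✓  L=18 even ✓  1≤5≤13 ✓
Π(2lᵢ+1) = 15×13×11 = 2145
triangle coeff Δ(7,6,5) = 1/174594420
Σ_t [2,6]: t=2:+1/4147200 t=3:−1/207360 t=4:+1/82944 t=5:−1/207360 t=6:+1/4147200 = 1/345600
(3j)²=420/46189 [(7 6 5; 0 0 0)], sign=-1
Σ_t [0,0]: t=0:+1/46448640 = 1/46448640
(3j)²=2475/117572 [(7 6 5; 5 -6 1)], sign=+1
⇒ 4πI² = 556875/1356277
I = (-1)√(556875/1356277/(4π)) = -0.18075892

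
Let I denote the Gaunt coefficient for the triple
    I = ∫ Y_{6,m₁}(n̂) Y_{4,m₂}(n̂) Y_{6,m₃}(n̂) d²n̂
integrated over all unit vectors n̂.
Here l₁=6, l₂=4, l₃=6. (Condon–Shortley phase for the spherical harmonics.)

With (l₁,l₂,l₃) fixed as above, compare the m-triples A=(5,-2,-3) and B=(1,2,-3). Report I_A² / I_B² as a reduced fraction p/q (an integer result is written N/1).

33/2

l's match ⇒ only the (l;m) 3-j factors differ between A and B.
A: triangle coeff Δ(6,4,6) = 1/15315300; Σ_t [0,1]: t=0:+1/483840 t=1:−1/1451520 = 1/725760; (3j)²=24/1547 [(6 4 6; 5 -2 -3)], sign=-1
B: triangle coeff Δ(6,4,6) = 1/15315300; Σ_t [2,4]: t=2:+1/69120 t=3:−1/51840 t=4:+1/483840 = -1/362880; (3j)²=16/17017 [(6 4 6; 1 2 -3)], sign=+1
I_A²/I_B² = (24/1547)/(16/17017) = 33/2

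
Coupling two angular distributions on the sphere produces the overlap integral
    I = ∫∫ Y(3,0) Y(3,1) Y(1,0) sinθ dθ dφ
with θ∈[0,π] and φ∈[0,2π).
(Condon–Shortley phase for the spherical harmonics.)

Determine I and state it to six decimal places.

Σmᵢ = 1 ≠ 0, so the φ-integral vanishes; I = 0

0.000000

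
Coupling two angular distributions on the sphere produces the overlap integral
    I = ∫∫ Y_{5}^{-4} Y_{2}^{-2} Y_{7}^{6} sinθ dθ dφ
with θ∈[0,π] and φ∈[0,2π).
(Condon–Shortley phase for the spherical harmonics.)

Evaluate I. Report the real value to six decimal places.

0.303018

Checks pass: Σm=0; 14 even; l₃=7∈[3,7].
(2·5+1)(2·2+1)(2·7+1) = 825
Δ: 0! 10! 4! / 15! → 1/15015
sum: t=0:+1/57600 = 1/57600
3j²(5 2 7; 0 0 0) = Δ·Π!·Σ² = 21/715  (sign -1)
sum: t=0:+1/8709120 = 1/8709120
3j²(5 2 7; -4 -2 6) = Δ·Π!·Σ² = 1/21  (sign -1)
combine: 4πI² = 825·21/715·1/21 = 15/13
take √, sign +1: I = 0.30301841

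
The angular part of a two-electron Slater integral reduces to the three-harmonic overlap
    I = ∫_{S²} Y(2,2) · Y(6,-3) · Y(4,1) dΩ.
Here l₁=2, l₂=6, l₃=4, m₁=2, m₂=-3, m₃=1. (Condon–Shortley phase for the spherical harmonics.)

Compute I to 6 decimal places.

Rules hold: Σm=0, L=12 even, 4≤4≤8.
N = 5·13·9 = 585
Δ = 4!·0!·8!/13! = 1/6435
Racah Σ t=2..2: t=2:+1/2304 = 1/2304
⇒ 3j(2 6 4; 0 0 0)² = 5/143, sgn +1
Racah Σ t=0..0: t=0:+1/17280 = 1/17280
⇒ 3j(2 6 4; 2 -3 1)² = 14/715, sgn -1
4πI² = N·(3j₀)²·(3jₘ)² = 630/1573
I = -1·√(0.400509/4π) = -0.17852580

-0.178526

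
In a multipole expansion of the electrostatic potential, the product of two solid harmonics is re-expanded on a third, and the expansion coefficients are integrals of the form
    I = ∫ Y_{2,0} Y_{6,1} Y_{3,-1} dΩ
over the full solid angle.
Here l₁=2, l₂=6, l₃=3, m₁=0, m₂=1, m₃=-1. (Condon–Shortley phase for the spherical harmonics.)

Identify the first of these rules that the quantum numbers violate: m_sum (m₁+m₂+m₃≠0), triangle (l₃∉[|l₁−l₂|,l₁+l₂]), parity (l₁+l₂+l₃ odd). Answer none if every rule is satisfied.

triangle

azimuthal sum: 0 + 1 − 1 = 0  ✓
4 ≤ 3 ≤ 8 (triangle on l)  ✗
L = 2 + 6 + 3 = 11 (odd)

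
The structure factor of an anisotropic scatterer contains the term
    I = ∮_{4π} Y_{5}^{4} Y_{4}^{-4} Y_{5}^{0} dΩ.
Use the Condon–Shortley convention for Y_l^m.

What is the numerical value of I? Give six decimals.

Checks pass: Σm=0; 14 even; l₃=5∈[1,9].
(2·5+1)(2·4+1)(2·5+1) = 1089
Δ: 4! 6! 4! / 15! → 1/3153150
sum: t=0:+1/69120 t=1:−1/1728 t=2:+1/576 t=3:−1/1728 t=4:+1/69120 = 7/11520
3j²(5 4 5; 0 0 0) = Δ·Π!·Σ² = 2/143  (sign -1)
sum: t=0:+1/69120 = 1/69120
3j²(5 4 5; 4 -4 0) = Δ·Π!·Σ² = 2/143  (sign -1)
combine: 4πI² = 1089·2/143·2/143 = 36/169
take √, sign +1: I = 0.13019760

0.130198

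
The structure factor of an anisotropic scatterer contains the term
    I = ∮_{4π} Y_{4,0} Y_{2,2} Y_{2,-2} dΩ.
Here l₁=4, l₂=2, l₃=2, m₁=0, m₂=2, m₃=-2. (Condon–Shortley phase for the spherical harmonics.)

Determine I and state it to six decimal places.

Rules hold: Σm=0, L=8 even, 2≤2≤6.
N = 9·5·5 = 225
Δ = 4!·4!·0!/9! = 1/630
Racah Σ t=2..2: t=2:+1/16 = 1/16
⇒ 3j(4 2 2; 0 0 0)² = 2/35, sgn +1
Racah Σ t=4..4: t=4:+1/576 = 1/576
⇒ 3j(4 2 2; 0 2 -2)² = 1/630, sgn +1
4πI² = N·(3j₀)²·(3jₘ)² = 1/49
I = +1·√(0.0204082/4π) = 0.04029926

0.040299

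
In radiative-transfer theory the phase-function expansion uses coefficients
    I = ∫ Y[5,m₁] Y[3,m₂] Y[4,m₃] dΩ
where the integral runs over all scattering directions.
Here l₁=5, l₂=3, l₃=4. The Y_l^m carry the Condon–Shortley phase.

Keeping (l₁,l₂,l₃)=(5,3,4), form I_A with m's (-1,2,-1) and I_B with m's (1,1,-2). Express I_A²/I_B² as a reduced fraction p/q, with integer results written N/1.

3125/1849

Same 5,3,4: normalisation and zero-m 3j drop out of the ratio.
A: Δ: 4! 6! 2! / 13! → 1/180180; sum: t=3:−1/432 t=4:+1/1152 = -5/3456; 3j²(5 3 4; -1 2 -1) = Δ·Π!·Σ² = 625/36036  (sign +1)
B: Δ: 4! 6! 2! / 13! → 1/180180; sum: t=2:+1/384 t=3:−1/720 t=4:+1/34560 = 43/34560; 3j²(5 3 4; 1 1 -2) = Δ·Π!·Σ² = 1849/180180  (sign +1)
I_A²/I_B² = (625/36036)/(1849/180180) = 3125/1849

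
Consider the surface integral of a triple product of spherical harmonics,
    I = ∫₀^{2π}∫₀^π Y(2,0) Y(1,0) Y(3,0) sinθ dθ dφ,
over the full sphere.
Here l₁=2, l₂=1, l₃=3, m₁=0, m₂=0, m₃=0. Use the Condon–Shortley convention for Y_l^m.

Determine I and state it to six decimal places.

Rules hold: Σm=0, L=6 even, 1≤3≤3.
N = 5·3·7 = 105
Δ = 0!·4!·2!/7! = 1/105
Racah Σ t=0..0: t=0:+1/4 = 1/4
⇒ 3j(2 1 3; 0 0 0)² = 3/35, sgn -1
(m-triple is (0,0,0) — same symbol as above.)
4πI² = N·(3j₀)²·(3jₘ)² = 27/35
I = +1·√(0.771429/4π) = 0.24776670

0.247767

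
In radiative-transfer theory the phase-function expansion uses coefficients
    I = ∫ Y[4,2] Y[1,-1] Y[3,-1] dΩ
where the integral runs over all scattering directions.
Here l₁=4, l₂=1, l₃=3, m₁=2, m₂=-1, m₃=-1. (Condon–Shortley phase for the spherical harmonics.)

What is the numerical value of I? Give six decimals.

Rules hold: Σm=0, L=8 even, 3≤3≤5.
N = 9·3·7 = 189
Δ = 2!·6!·0!/9! = 1/252
Racah Σ t=1..1: t=1:−1/36 = -1/36
⇒ 3j(4 1 3; 0 0 0)² = 4/63, sgn +1
Racah Σ t=0..0: t=0:+1/96 = 1/96
⇒ 3j(4 1 3; 2 -1 -1)² = 5/84, sgn +1
4πI² = N·(3j₀)²·(3jₘ)² = 5/7
I = +1·√(0.714286/4π) = 0.23841361

0.238414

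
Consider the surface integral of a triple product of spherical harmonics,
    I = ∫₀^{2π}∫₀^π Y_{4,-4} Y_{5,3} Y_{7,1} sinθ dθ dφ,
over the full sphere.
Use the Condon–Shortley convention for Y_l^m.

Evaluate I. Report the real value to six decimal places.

0.073615

Checks pass: Σm=0; 16 even; l₃=7∈[1,9].
(2·4+1)(2·5+1)(2·7+1) = 1485
Δ: 2! 6! 8! / 17! → 1/6126120
sum: t=0:+1/69120 t=1:−1/20736 t=2:+1/69120 = -1/51840
3j²(4 5 7; 0 0 0) = Δ·Π!·Σ² = 280/21879  (sign +1)
sum: t=2:+1/2073600 = 1/2073600
3j²(4 5 7; -4 3 1) = Δ·Π!·Σ² = 392/109395  (sign +1)
combine: 4πI² = 1485·280/21879·392/109395 = 109760/1611753
take √, sign +1: I = 0.07361526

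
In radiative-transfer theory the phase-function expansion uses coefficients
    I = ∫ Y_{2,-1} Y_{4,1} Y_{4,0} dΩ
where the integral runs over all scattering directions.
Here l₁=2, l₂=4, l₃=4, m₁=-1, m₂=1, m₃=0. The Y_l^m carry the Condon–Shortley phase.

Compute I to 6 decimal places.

m-sum 0 ✓  L=10 even ✓  2≤4≤6 ✓
Π(2lᵢ+1) = 5×9×9 = 405
triangle coeff Δ(2,4,4) = 1/13860
Σ_t [0,2]: t=0:+1/192 t=1:−1/36 t=2:+1/192 = -5/288
(3j)²=20/693 [(2 4 4; 0 0 0)], sign=-1
Σ_t [1,2]: t=1:−1/96 t=2:+1/72 = 1/288
(3j)²=1/462 [(2 4 4; -1 1 0)], sign=+1
⇒ 4πI² = 150/5929
I = (-1)√(150/5929/(4π)) = -0.04486937

-0.044869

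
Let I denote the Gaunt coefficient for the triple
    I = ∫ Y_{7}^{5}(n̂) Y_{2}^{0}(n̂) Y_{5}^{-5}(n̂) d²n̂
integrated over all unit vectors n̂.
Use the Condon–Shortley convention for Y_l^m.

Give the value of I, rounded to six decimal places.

m-sum 0 ✓  L=14 even ✓  5≤5≤9 ✓
Π(2lᵢ+1) = 15×5×11 = 825
triangle coeff Δ(7,2,5) = 1/15015
Σ_t [2,2]: t=2:+1/57600 = 1/57600
(3j)²=21/715 [(7 2 5; 0 0 0)], sign=-1
Σ_t [2,2]: t=2:+1/14515200 = 1/14515200
(3j)²=2/455 [(7 2 5; 5 0 -5)], sign=+1
⇒ 4πI² = 18/169
I = (-1)√(18/169/(4π)) = -0.09206360

-0.092064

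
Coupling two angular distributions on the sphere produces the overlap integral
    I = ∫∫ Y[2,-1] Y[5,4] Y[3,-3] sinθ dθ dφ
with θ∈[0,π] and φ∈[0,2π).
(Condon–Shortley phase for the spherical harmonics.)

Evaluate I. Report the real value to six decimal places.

0.219610

Checks pass: Σm=0; 10 even; l₃=3∈[3,7].
(2·2+1)(2·5+1)(2·3+1) = 385
Δ: 4! 0! 6! / 11! → 1/2310
sum: t=2:+1/144 = 1/144
3j²(2 5 3; 0 0 0) = Δ·Π!·Σ² = 10/231  (sign -1)
sum: t=3:−1/4320 = -1/4320
3j²(2 5 3; -1 4 -3) = Δ·Π!·Σ² = 2/55  (sign -1)
combine: 4πI² = 385·10/231·2/55 = 20/33
take √, sign +1: I = 0.21961050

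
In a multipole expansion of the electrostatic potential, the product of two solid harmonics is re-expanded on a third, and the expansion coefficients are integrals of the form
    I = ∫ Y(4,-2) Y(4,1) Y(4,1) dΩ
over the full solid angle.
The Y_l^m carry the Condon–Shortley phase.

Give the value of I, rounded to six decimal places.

0.144370

m-sum 0 ✓  L=12 even ✓  0≤4≤8 ✓
Π(2lᵢ+1) = 9×9×9 = 729
triangle coeff Δ(4,4,4) = 1/450450
Σ_t [0,4]: t=0:+1/13824 t=1:−1/216 t=2:+1/64 t=3:−1/216 t=4:+1/13824 = 5/768
(3j)²=18/1001 [(4 4 4; 0 0 0)], sign=+1
Σ_t [2,4]: t=2:+1/576 t=3:−1/144 t=4:+1/576 = -1/288
(3j)²=20/1001 [(4 4 4; -2 1 1)], sign=+1
⇒ 4πI² = 262440/1002001
I = (+1)√(262440/1002001/(4π)) = 0.14436968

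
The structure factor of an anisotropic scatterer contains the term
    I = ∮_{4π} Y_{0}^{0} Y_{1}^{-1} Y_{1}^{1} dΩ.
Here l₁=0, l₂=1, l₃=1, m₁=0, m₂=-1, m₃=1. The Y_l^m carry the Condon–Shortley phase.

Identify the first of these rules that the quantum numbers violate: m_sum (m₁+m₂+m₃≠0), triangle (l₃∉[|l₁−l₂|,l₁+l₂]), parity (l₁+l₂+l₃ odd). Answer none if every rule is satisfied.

none

m₁+m₂+m₃ = 0 − 1 + 1 = 0  ✓
triangle: |0−1|=1 ≤ l₃=1 ≤ 0+1=1  ✓
parity: l₁+l₂+l₃ = 2 is even  ✓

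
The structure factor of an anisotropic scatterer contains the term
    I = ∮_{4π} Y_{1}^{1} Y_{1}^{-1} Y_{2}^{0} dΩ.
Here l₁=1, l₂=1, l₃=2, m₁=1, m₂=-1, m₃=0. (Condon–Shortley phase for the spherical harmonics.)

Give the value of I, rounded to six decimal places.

Rules hold: Σm=0, L=4 even, 0≤2≤2.
N = 3·3·5 = 45
Δ = 0!·2!·2!/5! = 1/30
Racah Σ t=0..0: t=0:+1/1 = 1/1
⇒ 3j(1 1 2; 0 0 0)² = 2/15, sgn +1
Racah Σ t=0..0: t=0:+1/4 = 1/4
⇒ 3j(1 1 2; 1 -1 0)² = 1/30, sgn +1
4πI² = N·(3j₀)²·(3jₘ)² = 1/5
I = +1·√(0.2/4π) = 0.12615663

0.126157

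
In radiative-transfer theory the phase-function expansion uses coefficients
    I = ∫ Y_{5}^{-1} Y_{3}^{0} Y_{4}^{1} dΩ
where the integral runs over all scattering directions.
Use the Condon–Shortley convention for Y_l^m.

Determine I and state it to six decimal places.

Rules hold: Σm=0, L=12 even, 2≤4≤8.
N = 11·7·9 = 693
Δ = 4!·6!·2!/13! = 1/180180
Racah Σ t=1..3: t=1:−1/576 t=2:+1/144 t=3:−1/576 = 1/288
⇒ 3j(5 3 4; 0 0 0)² = 20/1001, sgn +1
Racah Σ t=1..3: t=1:−1/1440 t=2:+1/192 t=3:−1/432 = 19/8640
⇒ 3j(5 3 4; -1 0 1)² = 361/30030, sgn -1
4πI² = N·(3j₀)²·(3jₘ)² = 2166/13013
I = -1·√(0.166449/4π) = -0.11508947

-0.115089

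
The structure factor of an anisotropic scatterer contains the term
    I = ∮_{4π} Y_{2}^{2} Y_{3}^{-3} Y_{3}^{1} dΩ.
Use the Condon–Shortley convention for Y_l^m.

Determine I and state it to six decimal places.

Checks pass: Σm=0; 8 even; l₃=3∈[1,5].
(2·2+1)(2·3+1)(2·3+1) = 245
Δ: 2! 2! 4! / 9! → 1/3780
sum: t=0:+1/24 t=1:−1/4 t=2:+1/24 = -1/6
3j²(2 3 3; 0 0 0) = Δ·Π!·Σ² = 4/105  (sign +1)
sum: t=0:+1/96 = 1/96
3j²(2 3 3; 2 -3 1) = Δ·Π!·Σ² = 1/42  (sign +1)
combine: 4πI² = 245·4/105·1/42 = 2/9
take √, sign +1: I = 0.13298076

0.132981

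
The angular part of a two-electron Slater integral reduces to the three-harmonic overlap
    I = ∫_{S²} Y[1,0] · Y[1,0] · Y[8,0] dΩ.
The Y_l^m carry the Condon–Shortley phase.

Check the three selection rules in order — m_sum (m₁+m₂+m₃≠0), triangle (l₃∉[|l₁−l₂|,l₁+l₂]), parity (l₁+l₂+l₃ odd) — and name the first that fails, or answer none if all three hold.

m₁+m₂+m₃ = 0 + 0 + 0 = 0  ✓
triangle: |1−1|=0 ≤ l₃=8 ≤ 1+1=2  ✗
parity: l₁+l₂+l₃ = 10 is even

triangle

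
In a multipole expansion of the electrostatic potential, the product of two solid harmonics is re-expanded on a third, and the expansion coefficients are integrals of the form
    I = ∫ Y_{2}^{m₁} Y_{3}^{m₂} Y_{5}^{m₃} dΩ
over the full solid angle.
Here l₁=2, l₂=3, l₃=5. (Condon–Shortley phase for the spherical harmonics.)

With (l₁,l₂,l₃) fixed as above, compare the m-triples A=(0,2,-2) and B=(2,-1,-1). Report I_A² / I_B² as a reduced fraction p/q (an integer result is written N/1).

21/5

Same 2,3,5: normalisation and zero-m 3j drop out of the ratio.
A: Δ: 0! 4! 6! / 11! → 1/2310; sum: t=0:+1/480 = 1/480; 3j²(2 3 5; 0 2 -2) = Δ·Π!·Σ² = 3/110  (sign -1)
B: Δ: 0! 4! 6! / 11! → 1/2310; sum: t=0:+1/1152 = 1/1152; 3j²(2 3 5; 2 -1 -1) = Δ·Π!·Σ² = 1/154  (sign +1)
I_A²/I_B² = (3/110)/(1/154) = 21/5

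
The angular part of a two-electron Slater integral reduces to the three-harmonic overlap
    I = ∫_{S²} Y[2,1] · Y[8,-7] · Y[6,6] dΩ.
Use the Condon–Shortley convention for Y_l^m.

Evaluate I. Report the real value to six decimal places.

-0.181017

m-sum 0 ✓  L=16 even ✓  6≤6≤10 ✓
Π(2lᵢ+1) = 5×17×13 = 1105
triangle coeff Δ(2,8,6) = 1/30940
Σ_t [2,2]: t=2:+1/2073600 = 1/2073600
(3j)²=28/1105 [(2 8 6; 0 0 0)], sign=+1
Σ_t [1,1]: t=1:−1/2874009600 = -1/2874009600
(3j)²=1/68 [(2 8 6; 1 -7 6)], sign=-1
⇒ 4πI² = 7/17
I = (-1)√(7/17/(4π)) = -0.18101711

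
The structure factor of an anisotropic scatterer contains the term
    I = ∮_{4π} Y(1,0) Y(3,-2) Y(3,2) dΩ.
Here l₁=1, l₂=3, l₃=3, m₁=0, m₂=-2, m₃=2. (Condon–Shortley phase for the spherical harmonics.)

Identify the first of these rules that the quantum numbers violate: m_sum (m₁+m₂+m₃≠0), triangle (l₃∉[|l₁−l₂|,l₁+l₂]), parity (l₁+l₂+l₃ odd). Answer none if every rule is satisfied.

parity

Σmᵢ = 0  ✓
l₃∈[|l₁−l₂|,l₁+l₂]=[2,4], have l₃=3  ✓
Σlᵢ = 7 ⇒ odd  ✗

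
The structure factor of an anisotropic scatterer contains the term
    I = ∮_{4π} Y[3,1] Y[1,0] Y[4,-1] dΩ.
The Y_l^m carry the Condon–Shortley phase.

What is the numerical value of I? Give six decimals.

-0.238414

Checks pass: Σm=0; 8 even; l₃=4∈[2,4].
(2·3+1)(2·1+1)(2·4+1) = 189
Δ: 0! 6! 2! / 9! → 1/252
sum: t=0:+1/36 = 1/36
3j²(3 1 4; 0 0 0) = Δ·Π!·Σ² = 4/63  (sign +1)
sum: t=0:+1/48 = 1/48
3j²(3 1 4; 1 0 -1) = Δ·Π!·Σ² = 5/84  (sign -1)
combine: 4πI² = 189·4/63·5/84 = 5/7
take √, sign -1: I = -0.23841361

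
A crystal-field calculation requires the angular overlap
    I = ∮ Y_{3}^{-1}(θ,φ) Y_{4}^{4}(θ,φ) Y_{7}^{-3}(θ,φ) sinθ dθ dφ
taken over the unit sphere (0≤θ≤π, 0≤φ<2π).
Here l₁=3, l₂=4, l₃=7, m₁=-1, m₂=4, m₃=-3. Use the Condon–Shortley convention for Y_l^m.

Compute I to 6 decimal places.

-0.045200

Rules hold: Σm=0, L=14 even, 1≤7≤7.
N = 7·9·15 = 945
Δ = 0!·6!·8!/15! = 1/45045
Racah Σ t=0..0: t=0:+1/20736 = 1/20736
⇒ 3j(3 4 7; 0 0 0)² = 35/1287, sgn -1
Racah Σ t=0..0: t=0:+1/1935360 = 1/1935360
⇒ 3j(3 4 7; -1 4 -3)² = 1/1001, sgn +1
4πI² = N·(3j₀)²·(3jₘ)² = 525/20449
I = -1·√(0.0256736/4π) = -0.04520003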